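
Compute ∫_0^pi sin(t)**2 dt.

Use the identity sin^2(t) = (1 - cos(2*t))/2.
An antiderivative is F(t) = t/2 - sin(2*t)/4.
Then F(pi) - F(0) = (pi/2) - (0) = pi/2.

pi/2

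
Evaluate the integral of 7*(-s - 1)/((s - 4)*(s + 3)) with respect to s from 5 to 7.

Factor the denominator: s**2 - s - 12 = (s + 3)(s - 4).
Partial fractions: 7*(-s - 1)/((s - 4)*(s + 3)) = -2/(s + 3) - 5/(s - 4).
An antiderivative is F(s) = -5*log(s - 4) - 2*log(s + 3).
Then F(7) - F(5) = (-5*log(3) - 2*log(5) - 2*log(2)) - (-log(64)) = -5*log(3) - 2*log(5) + 4*log(2).

-5*log(3) - 2*log(5) + 4*log(2)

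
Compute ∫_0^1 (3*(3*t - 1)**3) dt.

Let u = 3*t - 1, so du = 3 dt. When t = 0, u = -1; when t = 1, u = 2.
The integral becomes ∫ u**3 du from -1 to 2, with antiderivative u**4/4.
Back in t: F(t) = (3*t - 1)**4/4.
Then F(1) - F(0) = (4) - (1/4) = 15/4.

15/4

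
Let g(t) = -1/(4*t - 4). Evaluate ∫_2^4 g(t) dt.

An antiderivative is F(t) = -log(4*t - 4)/4.
Then F(4) - F(2) = (-log(12)/4) - (-log(2)/2) = -log(3)/4.

-log(3)/4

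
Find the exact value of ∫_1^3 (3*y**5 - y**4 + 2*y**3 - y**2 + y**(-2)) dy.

1738/5

By the power rule, an antiderivative is F(y) = y**6/2 - y**5/5 + y**4/2 - y**3/3 - 1/y.
Then F(3) - F(1) = (5206/15) - (-8/15) = 1738/5.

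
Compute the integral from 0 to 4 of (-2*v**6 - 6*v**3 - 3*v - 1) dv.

-35652/7

By the power rule, an antiderivative is F(v) = -2*v**7/7 - 3*v**4/2 - 3*v**2/2 - v.
Then F(4) - F(0) = (-35652/7) - (0) = -35652/7.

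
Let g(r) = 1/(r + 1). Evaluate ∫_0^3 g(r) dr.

log(4)

An antiderivative is F(r) = log(r + 1).
Then F(3) - F(0) = (log(4)) - (0) = log(4).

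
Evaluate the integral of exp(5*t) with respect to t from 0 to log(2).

Let u = exp(t), so du = exp(t) dt. When t = 0, u = 1; when t = log(2), u = 2.
The integral becomes ∫ u**4 du from 1 to 2, with antiderivative u**5/5.
Back in t: F(t) = exp(5*t)/5.
Then F(log(2)) - F(0) = (32/5) - (1/5) = 31/5.

31/5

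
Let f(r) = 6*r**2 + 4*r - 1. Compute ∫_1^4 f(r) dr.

By the power rule, an antiderivative is F(r) = 2*r**3 + 2*r**2 - r.
Then F(4) - F(1) = (156) - (3) = 153.

153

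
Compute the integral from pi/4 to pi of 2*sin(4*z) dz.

An antiderivative is F(z) = -cos(4*z)/2.
Then F(pi) - F(pi/4) = (-1/2) - (1/2) = -1.

-1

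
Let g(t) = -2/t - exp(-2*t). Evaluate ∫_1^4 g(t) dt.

An antiderivative is F(t) = -2*log(t) + exp(-2*t)/2.
Then F(4) - F(1) = (-4*log(2) + exp(-8)/2) - (exp(-2)/2) = (-8*exp(8)*log(2) - exp(6) + 1)*exp(-8)/2.

(-8*exp(8)*log(2) - exp(6) + 1)*exp(-8)/2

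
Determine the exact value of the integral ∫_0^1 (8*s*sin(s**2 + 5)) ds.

-4*cos(6) + 4*cos(5)

Let u = s**2 + 5, so du = 2*s ds. When s = 0, u = 5; when s = 1, u = 6.
The integral becomes 4·∫ sin(u) du from 5 to 6, with antiderivative -4*cos(u).
Back in s: F(s) = -4*cos(s**2 + 5).
Then F(1) - F(0) = (-4*cos(6)) - (-4*cos(5)) = -4*cos(6) + 4*cos(5).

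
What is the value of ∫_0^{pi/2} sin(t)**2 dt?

Use the identity sin^2(t) = (1 - cos(2*t))/2.
An antiderivative is F(t) = t/2 - sin(2*t)/4.
Then F(pi/2) - F(0) = (pi/4) - (0) = pi/4.

pi/4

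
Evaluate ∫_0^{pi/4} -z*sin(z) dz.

sqrt(2)*(-4 + pi)/8

Integrate by parts once (u = z, dv = -sin(z) dz).
An antiderivative is F(z) = z*cos(z) - sin(z).
Then F(pi/4) - F(0) = (sqrt(2)*(-4 + pi)/8) - (0) = sqrt(2)*(-4 + pi)/8.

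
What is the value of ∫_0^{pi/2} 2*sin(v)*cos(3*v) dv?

-1

Use the identity sin(v)cos(3*v) = [sin(4*v) + sin(-2*v)]/2.
An antiderivative is F(v) = cos(2*v)/2 - cos(4*v)/4.
Then F(pi/2) - F(0) = (-3/4) - (1/4) = -1.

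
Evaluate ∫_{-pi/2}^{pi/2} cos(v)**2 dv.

pi/2

Use the identity cos^2(v) = (1 + cos(2*v))/2.
An antiderivative is F(v) = v/2 + sin(2*v)/4.
Then F(pi/2) - F(-pi/2) = (pi/4) - (-pi/4) = pi/2.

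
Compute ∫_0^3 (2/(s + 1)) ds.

log(16)

An antiderivative is F(s) = 2*log(s + 1).
Then F(3) - F(0) = (log(16)) - (0) = log(16).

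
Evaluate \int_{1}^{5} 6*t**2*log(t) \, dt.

-248/3 + 250*log(5)

Integrate by parts once (u = ln t, dv = 6*t**2 dt).
An antiderivative is F(t) = 2*t**3*(3*log(t) - 1)/3.
Then F(5) - F(1) = (-250/3 + 250*log(5)) - (-2/3) = -248/3 + 250*log(5).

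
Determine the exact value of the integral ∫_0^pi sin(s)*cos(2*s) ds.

-2/3

Use the identity sin(s)cos(2*s) = [sin(3*s) + sin(-s)]/2.
An antiderivative is F(s) = cos(s)/2 - cos(3*s)/6.
Then F(pi) - F(0) = (-1/3) - (1/3) = -2/3.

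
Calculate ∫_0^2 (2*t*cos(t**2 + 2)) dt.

-sin(2) + sin(6)

Let u = t**2 + 2, so du = 2*t dt. When t = 0, u = 2; when t = 2, u = 6.
The integral becomes ∫ cos(u) du from 2 to 6, with antiderivative sin(u).
Back in t: F(t) = sin(t**2 + 2).
Then F(2) - F(0) = (sin(6)) - (sin(2)) = -sin(2) + sin(6).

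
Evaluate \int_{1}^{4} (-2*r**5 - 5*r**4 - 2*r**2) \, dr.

By the power rule, an antiderivative is F(r) = -r**6/3 - r**5 - 2*r**3/3.
Then F(4) - F(1) = (-2432) - (-2) = -2430.

-2430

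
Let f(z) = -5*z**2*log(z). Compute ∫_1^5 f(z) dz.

620/9 - 625*log(5)/3

Integrate by parts once (u = ln z, dv = -5*z**2 dz).
An antiderivative is F(z) = -5*z**3*(3*log(z) - 1)/9.
Then F(5) - F(1) = (625/9 - 625*log(5)/3) - (5/9) = 620/9 - 625*log(5)/3.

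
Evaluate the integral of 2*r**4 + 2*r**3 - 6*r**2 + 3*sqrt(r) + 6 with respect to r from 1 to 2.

By the power rule, an antiderivative is F(r) = 2*r**5/5 + r**4/2 + 2*r**(3/2) - 2*r**3 + 6*r.
Then F(2) - F(1) = (4*sqrt(2) + 84/5) - (69/10) = 4*sqrt(2) + 99/10.

4*sqrt(2) + 99/10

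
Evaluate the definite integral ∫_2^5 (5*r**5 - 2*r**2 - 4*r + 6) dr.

25731/2

By the power rule, an antiderivative is F(r) = 5*r**6/6 - 2*r**3/3 - 2*r**2 + 6*r.
Then F(5) - F(2) = (25835/2) - (52) = 25731/2.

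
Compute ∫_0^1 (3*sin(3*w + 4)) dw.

-cos(7) + cos(4)

Let u = 3*w + 4, so du = 3 dw. When w = 0, u = 4; when w = 1, u = 7.
The integral becomes ∫ sin(u) du from 4 to 7, with antiderivative -cos(u).
Back in w: F(w) = -cos(3*w + 4).
Then F(1) - F(0) = (-cos(7)) - (-cos(4)) = -cos(7) + cos(4).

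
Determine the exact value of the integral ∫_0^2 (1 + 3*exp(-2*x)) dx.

An antiderivative is F(x) = x - 3*exp(-2*x)/2.
Then F(2) - F(0) = (2 - 3*exp(-4)/2) - (-3/2) = 7/2 - 3*exp(-4)/2.

7/2 - 3*exp(-4)/2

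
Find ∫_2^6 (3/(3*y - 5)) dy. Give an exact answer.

log(13)

An antiderivative is F(y) = log(3*y - 5).
Then F(6) - F(2) = (log(13)) - (0) = log(13).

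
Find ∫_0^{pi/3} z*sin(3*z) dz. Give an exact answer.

Integrate by parts once (u = z, dv = sin(3*z) dz).
An antiderivative is F(z) = -z*cos(3*z)/3 + sin(3*z)/9.
Then F(pi/3) - F(0) = (pi/9) - (0) = pi/9.

pi/9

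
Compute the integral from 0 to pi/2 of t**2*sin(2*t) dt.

-1/2 + pi**2/8

Integrate by parts twice (u = t^2, dv = sin(2*t) dt).
An antiderivative is F(t) = -t**2*cos(2*t)/2 + t*sin(2*t)/2 + cos(2*t)/4.
Then F(pi/2) - F(0) = (-1/4 + pi**2/8) - (1/4) = -1/2 + pi**2/8.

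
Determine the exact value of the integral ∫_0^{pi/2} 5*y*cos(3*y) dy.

Integrate by parts once (u = y, dv = 5*cos(3*y) dy).
An antiderivative is F(y) = 5*y*sin(3*y)/3 + 5*cos(3*y)/9.
Then F(pi/2) - F(0) = (-5*pi/6) - (5/9) = -5*pi/6 - 5/9.

-5*pi/6 - 5/9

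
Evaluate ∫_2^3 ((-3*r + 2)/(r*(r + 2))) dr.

Factor the denominator: r**2 + 2*r = (r + 2)r.
Partial fractions: (-3*r + 2)/(r*(r + 2)) = -4/(r + 2) + 1/r.
An antiderivative is F(r) = log(r) - 4*log(r + 2).
Then F(3) - F(2) = (-4*log(5) + log(3)) - (-7*log(2)) = -4*log(5) + log(3) + 7*log(2).

-4*log(5) + log(3) + 7*log(2)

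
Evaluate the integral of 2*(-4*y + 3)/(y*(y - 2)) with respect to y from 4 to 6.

Factor the denominator: y**2 - 2*y = y(y - 2).
Partial fractions: 2*(-4*y + 3)/(y*(y - 2)) = -3/y - 5/(y - 2).
An antiderivative is F(y) = -3*log(y) - 5*log(y - 2).
Then F(6) - F(4) = (-13*log(2) - 3*log(3)) - (-11*log(2)) = -3*log(3) - 2*log(2).

-3*log(3) - 2*log(2)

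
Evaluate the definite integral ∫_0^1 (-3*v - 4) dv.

-11/2

By the power rule, an antiderivative is F(v) = -3*v**2/2 - 4*v.
Then F(1) - F(0) = (-11/2) - (0) = -11/2.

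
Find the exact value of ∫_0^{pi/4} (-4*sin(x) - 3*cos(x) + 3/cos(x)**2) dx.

-1 + sqrt(2)/2

An antiderivative is F(x) = -3*sin(x) + 4*cos(x) + 3*tan(x).
Then F(pi/4) - F(0) = (sqrt(2)/2 + 3) - (4) = -1 + sqrt(2)/2.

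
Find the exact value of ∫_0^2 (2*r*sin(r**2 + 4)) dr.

Let u = r**2 + 4, so du = 2*r dr. When r = 0, u = 4; when r = 2, u = 8.
The integral becomes ∫ sin(u) du from 4 to 8, with antiderivative -cos(u).
Back in r: F(r) = -cos(r**2 + 4).
Then F(2) - F(0) = (-cos(8)) - (-cos(4)) = cos(4) - cos(8).

cos(4) - cos(8)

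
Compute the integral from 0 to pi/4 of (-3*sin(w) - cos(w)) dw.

An antiderivative is F(w) = -sin(w) + 3*cos(w).
Then F(pi/4) - F(0) = (sqrt(2)) - (3) = -3 + sqrt(2).

-3 + sqrt(2)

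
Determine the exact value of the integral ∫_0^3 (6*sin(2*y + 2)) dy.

3*cos(2) - 3*cos(8)

Let u = 2*y + 2, so du = 2 dy. When y = 0, u = 2; when y = 3, u = 8.
The integral becomes 3·∫ sin(u) du from 2 to 8, with antiderivative -3*cos(u).
Back in y: F(y) = -3*cos(2*y + 2).
Then F(3) - F(0) = (-3*cos(8)) - (-3*cos(2)) = 3*cos(2) - 3*cos(8).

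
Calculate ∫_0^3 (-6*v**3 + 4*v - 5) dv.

-237/2

By the power rule, an antiderivative is F(v) = -3*v**4/2 + 2*v**2 - 5*v.
Then F(3) - F(0) = (-237/2) - (0) = -237/2.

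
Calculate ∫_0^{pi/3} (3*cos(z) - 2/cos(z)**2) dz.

-sqrt(3)/2

An antiderivative is F(z) = 3*sin(z) - 2*tan(z).
Then F(pi/3) - F(0) = (-sqrt(3)/2) - (0) = -sqrt(3)/2.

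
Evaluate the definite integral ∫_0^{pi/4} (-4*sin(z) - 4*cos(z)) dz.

-4

An antiderivative is F(z) = -4*sin(z) + 4*cos(z).
Then F(pi/4) - F(0) = (0) - (4) = -4.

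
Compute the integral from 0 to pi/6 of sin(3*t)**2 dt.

pi/12

Use the identity sin^2(3*t) = (1 - cos(6*t))/2.
An antiderivative is F(t) = t/2 - sin(6*t)/12.
Then F(pi/6) - F(0) = (pi/12) - (0) = pi/12.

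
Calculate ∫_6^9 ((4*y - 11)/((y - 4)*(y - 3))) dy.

Factor the denominator: y**2 - 7*y + 12 = (y - 3)(y - 4).
Partial fractions: (4*y - 11)/((y - 4)*(y - 3)) = -1/(y - 3) + 5/(y - 4).
An antiderivative is F(y) = 5*log(y - 4) - log(y - 3).
Then F(9) - F(6) = (-log(3) - log(2) + 5*log(5)) - (log(32/3)) = -6*log(2) + 5*log(5).

-6*log(2) + 5*log(5)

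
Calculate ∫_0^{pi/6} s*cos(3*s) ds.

Integrate by parts once (u = s, dv = cos(3*s) ds).
An antiderivative is F(s) = s*sin(3*s)/3 + cos(3*s)/9.
Then F(pi/6) - F(0) = (pi/18) - (1/9) = -1/9 + pi/18.

-1/9 + pi/18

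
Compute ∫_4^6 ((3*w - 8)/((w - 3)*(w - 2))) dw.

Factor the denominator: w**2 - 5*w + 6 = (w - 2)(w - 3).
Partial fractions: (3*w - 8)/((w - 3)*(w - 2)) = 2/(w - 2) + 1/(w - 3).
An antiderivative is F(w) = log(w - 3) + 2*log(w - 2).
Then F(6) - F(4) = (log(48)) - (log(4)) = log(12).

log(12)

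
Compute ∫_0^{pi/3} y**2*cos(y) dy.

-sqrt(3) + sqrt(3)*pi**2/18 + pi/3

Integrate by parts twice (u = y^2, dv = cos(y) dy).
An antiderivative is F(y) = y**2*sin(y) + 2*y*cos(y) - 2*sin(y).
Then F(pi/3) - F(0) = (-sqrt(3) + sqrt(3)*pi**2/18 + pi/3) - (0) = -sqrt(3) + sqrt(3)*pi**2/18 + pi/3.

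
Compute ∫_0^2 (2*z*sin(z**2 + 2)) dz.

-cos(6) + cos(2)

Let u = z**2 + 2, so du = 2*z dz. When z = 0, u = 2; when z = 2, u = 6.
The integral becomes ∫ sin(u) du from 2 to 6, with antiderivative -cos(u).
Back in z: F(z) = -cos(z**2 + 2).
Then F(2) - F(0) = (-cos(6)) - (-cos(2)) = -cos(6) + cos(2).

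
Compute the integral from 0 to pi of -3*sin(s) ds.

An antiderivative is F(s) = 3*cos(s).
Then F(pi) - F(0) = (-3) - (3) = -6.

-6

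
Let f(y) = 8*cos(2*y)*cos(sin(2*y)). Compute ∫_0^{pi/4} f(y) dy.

4*sin(1)

Let u = sin(2*y), so du = 2*cos(2*y) dy. When y = 0, u = 0; when y = pi/4, u = 1.
The integral becomes 4·∫ cos(u) du from 0 to 1, with antiderivative 4*sin(u).
Back in y: F(y) = 4*sin(sin(2*y)).
Then F(pi/4) - F(0) = (4*sin(1)) - (0) = 4*sin(1).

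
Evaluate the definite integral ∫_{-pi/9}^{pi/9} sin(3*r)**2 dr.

-sqrt(3)/12 + pi/9

Use the identity sin^2(3*r) = (1 - cos(6*r))/2.
An antiderivative is F(r) = r/2 - sin(6*r)/12.
Then F(pi/9) - F(-pi/9) = (-sqrt(3)/24 + pi/18) - (-pi/18 + sqrt(3)/24) = -sqrt(3)/12 + pi/9.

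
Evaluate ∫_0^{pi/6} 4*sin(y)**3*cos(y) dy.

1/16

Let u = sin(y), so du = cos(y) dy. When y = 0, u = 0; when y = pi/6, u = 1/2.
The integral becomes 4·∫ u**3 du from 0 to 1/2, with antiderivative u**4.
Back in y: F(y) = sin(y)**4.
Then F(pi/6) - F(0) = (1/16) - (0) = 1/16.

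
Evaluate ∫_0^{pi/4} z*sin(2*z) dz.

Integrate by parts once (u = z, dv = sin(2*z) dz).
An antiderivative is F(z) = -z*cos(2*z)/2 + sin(2*z)/4.
Then F(pi/4) - F(0) = (1/4) - (0) = 1/4.

1/4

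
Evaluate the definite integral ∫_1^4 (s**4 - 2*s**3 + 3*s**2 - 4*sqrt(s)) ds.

3643/30

By the power rule, an antiderivative is F(s) = s**5/5 - s**4/2 - 8*s**(3/2)/3 + s**3.
Then F(4) - F(1) = (1792/15) - (-59/30) = 3643/30.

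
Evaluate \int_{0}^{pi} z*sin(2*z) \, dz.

Integrate by parts once (u = z, dv = sin(2*z) dz).
An antiderivative is F(z) = -z*cos(2*z)/2 + sin(2*z)/4.
Then F(pi) - F(0) = (-pi/2) - (0) = -pi/2.

-pi/2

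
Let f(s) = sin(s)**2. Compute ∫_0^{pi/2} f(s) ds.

Use the identity sin^2(s) = (1 - cos(2*s))/2.
An antiderivative is F(s) = s/2 - sin(2*s)/4.
Then F(pi/2) - F(0) = (pi/4) - (0) = pi/4.

pi/4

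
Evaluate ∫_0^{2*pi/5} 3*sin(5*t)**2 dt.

Use the identity sin^2(5*t) = (1 - cos(10*t))/2.
An antiderivative is F(t) = 3*t/2 - 3*sin(10*t)/20.
Then F(2*pi/5) - F(0) = (3*pi/5) - (0) = 3*pi/5.

3*pi/5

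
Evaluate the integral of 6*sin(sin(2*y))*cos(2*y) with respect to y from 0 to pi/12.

3 - 3*cos(1/2)

Let u = sin(2*y), so du = 2*cos(2*y) dy. When y = 0, u = 0; when y = pi/12, u = 1/2.
The integral becomes 3·∫ sin(u) du from 0 to 1/2, with antiderivative -3*cos(u).
Back in y: F(y) = -3*cos(sin(2*y)).
Then F(pi/12) - F(0) = (-3*cos(1/2)) - (-3) = 3 - 3*cos(1/2).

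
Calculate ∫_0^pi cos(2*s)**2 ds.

Use the identity cos^2(2*s) = (1 + cos(4*s))/2.
An antiderivative is F(s) = s/2 + sin(4*s)/8.
Then F(pi) - F(0) = (pi/2) - (0) = pi/2.

pi/2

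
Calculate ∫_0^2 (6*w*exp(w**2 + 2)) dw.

Let u = w**2 + 2, so du = 2*w dw. When w = 0, u = 2; when w = 2, u = 6.
The integral becomes 3·∫ exp(u) du from 2 to 6, with antiderivative 3*exp(u).
Back in w: F(w) = 3*exp(w**2 + 2).
Then F(2) - F(0) = (3*exp(6)) - (3*exp(2)) = -3*(1 - exp(4))*exp(2).

-3*(1 - exp(4))*exp(2)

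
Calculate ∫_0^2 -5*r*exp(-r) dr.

-5 + 15*exp(-2)

Integrate by parts once (u = r, dv = -5*exp(-r) dr).
An antiderivative is F(r) = (5*r + 5)*exp(-r).
Then F(2) - F(0) = (15*exp(-2)) - (5) = -5 + 15*exp(-2).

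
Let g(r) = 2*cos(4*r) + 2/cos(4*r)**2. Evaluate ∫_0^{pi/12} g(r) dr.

3*sqrt(3)/4

An antiderivative is F(r) = sin(4*r)/2 + tan(4*r)/2.
Then F(pi/12) - F(0) = (3*sqrt(3)/4) - (0) = 3*sqrt(3)/4.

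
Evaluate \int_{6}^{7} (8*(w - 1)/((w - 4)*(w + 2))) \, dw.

-16*log(2) + 12*log(3)

Factor the denominator: w**2 - 2*w - 8 = (w + 2)(w - 4).
Partial fractions: 8*(w - 1)/((w - 4)*(w + 2)) = 4/(w + 2) + 4/(w - 4).
An antiderivative is F(w) = 4*log(w - 4) + 4*log(w + 2).
Then F(7) - F(6) = (12*log(3)) - (16*log(2)) = -16*log(2) + 12*log(3).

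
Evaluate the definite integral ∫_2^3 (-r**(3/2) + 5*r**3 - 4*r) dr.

-18*sqrt(3)/5 + 8*sqrt(2)/5 + 285/4

By the power rule, an antiderivative is F(r) = -2*r**(5/2)/5 + 5*r**4/4 - 2*r**2.
Then F(3) - F(2) = (333/4 - 18*sqrt(3)/5) - (12 - 8*sqrt(2)/5) = -18*sqrt(3)/5 + 8*sqrt(2)/5 + 285/4.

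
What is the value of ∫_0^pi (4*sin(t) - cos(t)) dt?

An antiderivative is F(t) = -sin(t) - 4*cos(t).
Then F(pi) - F(0) = (4) - (-4) = 8.

8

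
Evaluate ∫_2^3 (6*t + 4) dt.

19

By the power rule, an antiderivative is F(t) = 3*t**2 + 4*t.
Then F(3) - F(2) = (39) - (20) = 19.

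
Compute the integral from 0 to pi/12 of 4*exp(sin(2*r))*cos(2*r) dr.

-2 + 2*exp(1/2)

Let u = sin(2*r), so du = 2*cos(2*r) dr. When r = 0, u = 0; when r = pi/12, u = 1/2.
The integral becomes 2·∫ exp(u) du from 0 to 1/2, with antiderivative 2*exp(u).
Back in r: F(r) = 2*exp(sin(2*r)).
Then F(pi/12) - F(0) = (2*exp(1/2)) - (2) = -2 + 2*exp(1/2).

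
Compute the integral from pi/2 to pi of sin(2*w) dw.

-1

An antiderivative is F(w) = -cos(2*w)/2.
Then F(pi) - F(pi/2) = (-1/2) - (1/2) = -1.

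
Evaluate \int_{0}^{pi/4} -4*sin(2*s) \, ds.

An antiderivative is F(s) = 2*cos(2*s).
Then F(pi/4) - F(0) = (0) - (2) = -2.

-2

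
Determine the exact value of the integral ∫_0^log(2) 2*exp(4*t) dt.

15/2

Let u = exp(t), so du = exp(t) dt. When t = 0, u = 1; when t = log(2), u = 2.
The integral becomes 2·∫ u**3 du from 1 to 2, with antiderivative u**4/2.
Back in t: F(t) = exp(4*t)/2.
Then F(log(2)) - F(0) = (8) - (1/2) = 15/2.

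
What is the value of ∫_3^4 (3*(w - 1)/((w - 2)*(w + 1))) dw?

log(25/8)

Factor the denominator: w**2 - w - 2 = (w + 1)(w - 2).
Partial fractions: 3*(w - 1)/((w - 2)*(w + 1)) = 2/(w + 1) + 1/(w - 2).
An antiderivative is F(w) = log(w - 2) + 2*log(w + 1).
Then F(4) - F(3) = (log(50)) - (log(16)) = log(25/8).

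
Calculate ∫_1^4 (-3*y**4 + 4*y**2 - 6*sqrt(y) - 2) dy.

By the power rule, an antiderivative is F(y) = -3*y**5/5 - 4*y**(3/2) + 4*y**3/3 - 2*y.
Then F(4) - F(1) = (-8536/15) - (-79/15) = -2819/5.

-2819/5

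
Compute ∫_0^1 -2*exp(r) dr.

2 - 2*E

An antiderivative is F(r) = -2*exp(r).
Then F(1) - F(0) = (-2*E) - (-2) = 2 - 2*E.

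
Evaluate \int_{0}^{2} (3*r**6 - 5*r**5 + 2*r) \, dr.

116/21

By the power rule, an antiderivative is F(r) = 3*r**7/7 - 5*r**6/6 + r**2.
Then F(2) - F(0) = (116/21) - (0) = 116/21.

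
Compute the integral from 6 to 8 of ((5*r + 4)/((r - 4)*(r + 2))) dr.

Factor the denominator: r**2 - 2*r - 8 = (r + 2)(r - 4).
Partial fractions: (5*r + 4)/((r - 4)*(r + 2)) = 1/(r + 2) + 4/(r - 4).
An antiderivative is F(r) = 4*log(r - 4) + log(r + 2).
Then F(8) - F(6) = (log(5) + 9*log(2)) - (7*log(2)) = log(20).

log(20)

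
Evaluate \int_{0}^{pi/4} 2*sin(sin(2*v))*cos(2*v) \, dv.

Let u = sin(2*v), so du = 2*cos(2*v) dv. When v = 0, u = 0; when v = pi/4, u = 1.
The integral becomes ∫ sin(u) du from 0 to 1, with antiderivative -cos(u).
Back in v: F(v) = -cos(sin(2*v)).
Then F(pi/4) - F(0) = (-cos(1)) - (-1) = 1 - cos(1).

1 - cos(1)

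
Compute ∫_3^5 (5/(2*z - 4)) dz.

5*log(3)/2

An antiderivative is F(z) = 5*log(2*z - 4)/2.
Then F(5) - F(3) = (5*log(6)/2) - (5*log(2)/2) = 5*log(3)/2.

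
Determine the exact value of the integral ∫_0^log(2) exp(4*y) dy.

15/4

Let u = exp(y), so du = exp(y) dy. When y = 0, u = 1; when y = log(2), u = 2.
The integral becomes ∫ u**3 du from 1 to 2, with antiderivative u**4/4.
Back in y: F(y) = exp(4*y)/4.
Then F(log(2)) - F(0) = (4) - (1/4) = 15/4.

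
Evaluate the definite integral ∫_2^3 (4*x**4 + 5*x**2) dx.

By the power rule, an antiderivative is F(x) = 4*x**5/5 + 5*x**3/3.
Then F(3) - F(2) = (1197/5) - (584/15) = 3007/15.

3007/15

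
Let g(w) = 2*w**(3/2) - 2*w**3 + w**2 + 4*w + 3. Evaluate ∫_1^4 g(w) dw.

-427/10

By the power rule, an antiderivative is F(w) = 4*w**(5/2)/5 - w**4/2 + w**3/3 + 2*w**2 + 3*w.
Then F(4) - F(1) = (-556/15) - (169/30) = -427/10.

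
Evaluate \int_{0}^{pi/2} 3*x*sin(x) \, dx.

3

Integrate by parts once (u = x, dv = 3*sin(x) dx).
An antiderivative is F(x) = -3*x*cos(x) + 3*sin(x).
Then F(pi/2) - F(0) = (3) - (0) = 3.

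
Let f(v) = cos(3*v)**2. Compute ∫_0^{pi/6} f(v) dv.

Use the identity cos^2(3*v) = (1 + cos(6*v))/2.
An antiderivative is F(v) = v/2 + sin(6*v)/12.
Then F(pi/6) - F(0) = (pi/12) - (0) = pi/12.

pi/12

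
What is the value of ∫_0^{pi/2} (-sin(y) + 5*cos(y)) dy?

An antiderivative is F(y) = 5*sin(y) + cos(y).
Then F(pi/2) - F(0) = (5) - (1) = 4.

4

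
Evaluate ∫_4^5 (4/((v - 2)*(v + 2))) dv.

log(9/7)

Factor the denominator: v**2 - 4 = (v + 2)(v - 2).
Partial fractions: 4/((v - 2)*(v + 2)) = -1/(v + 2) + 1/(v - 2).
An antiderivative is F(v) = log(v - 2) - log(v + 2).
Then F(5) - F(4) = (log(3/7)) - (-log(3)) = log(9/7).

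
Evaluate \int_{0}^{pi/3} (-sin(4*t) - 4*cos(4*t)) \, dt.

-3/8 + sqrt(3)/2

An antiderivative is F(t) = -sin(4*t) + cos(4*t)/4.
Then F(pi/3) - F(0) = (-1/8 + sqrt(3)/2) - (1/4) = -3/8 + sqrt(3)/2.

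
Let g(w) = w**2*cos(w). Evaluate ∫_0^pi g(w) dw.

-2*pi

Integrate by parts twice (u = w^2, dv = cos(w) dw).
An antiderivative is F(w) = w**2*sin(w) + 2*w*cos(w) - 2*sin(w).
Then F(pi) - F(0) = (-2*pi) - (0) = -2*pi.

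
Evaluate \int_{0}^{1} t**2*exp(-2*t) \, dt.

(-5 + exp(2))*exp(-2)/4

Integrate by parts twice (u = t^2, dv = exp(-2*t) dt).
An antiderivative is F(t) = (-2*t**2 - 2*t - 1)*exp(-2*t)/4.
Then F(1) - F(0) = (-5*exp(-2)/4) - (-1/4) = (-5 + exp(2))*exp(-2)/4.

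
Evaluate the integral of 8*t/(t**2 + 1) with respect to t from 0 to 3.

4*log(2) + 4*log(5)

Let u = t**2 + 1, so du = 2*t dt. When t = 0, u = 1; when t = 3, u = 10.
The integral becomes 4·∫ 1/u du from 1 to 10, with antiderivative 4*log(u).
Back in t: F(t) = 4*log(t**2 + 1).
Then F(3) - F(0) = (4*log(2) + 4*log(5)) - (0) = 4*log(2) + 4*log(5).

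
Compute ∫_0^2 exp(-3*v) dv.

An antiderivative is F(v) = -exp(-3*v)/3.
Then F(2) - F(0) = (-exp(-6)/3) - (-1/3) = -(1 - exp(6))*exp(-6)/3.

-(1 - exp(6))*exp(-6)/3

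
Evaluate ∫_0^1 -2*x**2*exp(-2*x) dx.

(5 - exp(2))*exp(-2)/2

Integrate by parts twice (u = x^2, dv = -2*exp(-2*x) dx).
An antiderivative is F(x) = (2*x**2 + 2*x + 1)*exp(-2*x)/2.
Then F(1) - F(0) = (5*exp(-2)/2) - (1/2) = (5 - exp(2))*exp(-2)/2.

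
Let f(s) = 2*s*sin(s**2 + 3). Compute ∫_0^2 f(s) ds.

Let u = s**2 + 3, so du = 2*s ds. When s = 0, u = 3; when s = 2, u = 7.
The integral becomes ∫ sin(u) du from 3 to 7, with antiderivative -cos(u).
Back in s: F(s) = -cos(s**2 + 3).
Then F(2) - F(0) = (-cos(7)) - (-cos(3)) = cos(3) - cos(7).

cos(3) - cos(7)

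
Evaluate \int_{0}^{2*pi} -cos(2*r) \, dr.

An antiderivative is F(r) = -sin(2*r)/2.
Then F(2*pi) - F(0) = (0) - (0) = 0.

0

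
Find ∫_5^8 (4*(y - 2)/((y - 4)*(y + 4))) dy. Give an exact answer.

Factor the denominator: y**2 - 16 = (y + 4)(y - 4).
Partial fractions: 4*(y - 2)/((y - 4)*(y + 4)) = 3/(y + 4) + 1/(y - 4).
An antiderivative is F(y) = log(y - 4) + 3*log(y + 4).
Then F(8) - F(5) = (3*log(3) + 8*log(2)) - (6*log(3)) = -3*log(3) + 8*log(2).

-3*log(3) + 8*log(2)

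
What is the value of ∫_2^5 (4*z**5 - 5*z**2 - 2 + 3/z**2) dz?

101739/10

By the power rule, an antiderivative is F(z) = 2*z**6/3 - 5*z**3/3 - 2*z - 3/z.
Then F(5) - F(2) = (152966/15) - (143/6) = 101739/10.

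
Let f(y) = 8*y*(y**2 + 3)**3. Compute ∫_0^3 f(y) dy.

20655

Let u = y**2 + 3, so du = 2*y dy. When y = 0, u = 3; when y = 3, u = 12.
The integral becomes 4·∫ u**3 du from 3 to 12, with antiderivative u**4.
Back in y: F(y) = (y**2 + 3)**4.
Then F(3) - F(0) = (20736) - (81) = 20655.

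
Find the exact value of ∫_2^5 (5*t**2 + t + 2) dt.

423/2

By the power rule, an antiderivative is F(t) = 5*t**3/3 + t**2/2 + 2*t.
Then F(5) - F(2) = (1385/6) - (58/3) = 423/2.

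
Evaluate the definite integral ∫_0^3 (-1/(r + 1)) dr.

An antiderivative is F(r) = -log(r + 1).
Then F(3) - F(0) = (-log(4)) - (0) = -log(4).

-log(4)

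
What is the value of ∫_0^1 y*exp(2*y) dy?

1/4 + exp(2)/4

Integrate by parts once (u = y, dv = exp(2*y) dy).
An antiderivative is F(y) = (2*y - 1)*exp(2*y)/4.
Then F(1) - F(0) = (exp(2)/4) - (-1/4) = 1/4 + exp(2)/4.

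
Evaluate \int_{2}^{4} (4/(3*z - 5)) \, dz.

4*log(7)/3

An antiderivative is F(z) = 4*log(3*z - 5)/3.
Then F(4) - F(2) = (4*log(7)/3) - (0) = 4*log(7)/3.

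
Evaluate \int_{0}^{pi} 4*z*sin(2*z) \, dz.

Integrate by parts once (u = z, dv = 4*sin(2*z) dz).
An antiderivative is F(z) = -2*z*cos(2*z) + sin(2*z).
Then F(pi) - F(0) = (-2*pi) - (0) = -2*pi.

-2*pi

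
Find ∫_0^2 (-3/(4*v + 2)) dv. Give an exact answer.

An antiderivative is F(v) = -3*log(4*v + 2)/4.
Then F(2) - F(0) = (-3*log(10)/4) - (-3*log(2)/4) = -3*log(5)/4.

-3*log(5)/4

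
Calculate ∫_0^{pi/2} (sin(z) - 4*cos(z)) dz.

An antiderivative is F(z) = -4*sin(z) - cos(z).
Then F(pi/2) - F(0) = (-4) - (-1) = -3.

-3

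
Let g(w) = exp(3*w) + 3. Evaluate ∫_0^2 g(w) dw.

An antiderivative is F(w) = exp(3*w)/3 + 3*w.
Then F(2) - F(0) = (6 + exp(6)/3) - (1/3) = 17/3 + exp(6)/3.

17/3 + exp(6)/3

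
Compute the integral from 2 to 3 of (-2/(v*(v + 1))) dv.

Factor the denominator: v**2 + v = (v + 1)v.
Partial fractions: -2/(v*(v + 1)) = 2/(v + 1) - 2/v.
An antiderivative is F(v) = -2*log(v) + 2*log(v + 1).
Then F(3) - F(2) = (log(16/9)) - (log(9/4)) = log(64/81).

log(64/81)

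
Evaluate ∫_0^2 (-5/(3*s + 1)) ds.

-5*log(7)/3

An antiderivative is F(s) = -5*log(3*s + 1)/3.
Then F(2) - F(0) = (-5*log(7)/3) - (0) = -5*log(7)/3.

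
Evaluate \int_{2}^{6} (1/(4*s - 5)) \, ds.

-log(3)/4 + log(19)/4

An antiderivative is F(s) = log(4*s - 5)/4.
Then F(6) - F(2) = (log(19)/4) - (log(3)/4) = -log(3)/4 + log(19)/4.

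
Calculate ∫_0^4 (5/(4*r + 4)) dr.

An antiderivative is F(r) = 5*log(4*r + 4)/4.
Then F(4) - F(0) = (5*log(20)/4) - (5*log(2)/2) = 5*log(5)/4.

5*log(5)/4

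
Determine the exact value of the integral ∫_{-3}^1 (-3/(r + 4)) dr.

-3*log(5)

An antiderivative is F(r) = -3*log(r + 4).
Then F(1) - F(-3) = (-3*log(5)) - (0) = -3*log(5).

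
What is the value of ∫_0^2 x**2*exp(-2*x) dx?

(-13 + exp(4))*exp(-4)/4

Integrate by parts twice (u = x^2, dv = exp(-2*x) dx).
An antiderivative is F(x) = (-2*x**2 - 2*x - 1)*exp(-2*x)/4.
Then F(2) - F(0) = (-13*exp(-4)/4) - (-1/4) = (-13 + exp(4))*exp(-4)/4.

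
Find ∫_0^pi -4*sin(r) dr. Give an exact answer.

-8

An antiderivative is F(r) = 4*cos(r).
Then F(pi) - F(0) = (-4) - (4) = -8.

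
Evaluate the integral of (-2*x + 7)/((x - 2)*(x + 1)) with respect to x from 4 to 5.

-4*log(2) - 2*log(3) + 3*log(5)

Factor the denominator: x**2 - x - 2 = (x + 1)(x - 2).
Partial fractions: (-2*x + 7)/((x - 2)*(x + 1)) = -3/(x + 1) + 1/(x - 2).
An antiderivative is F(x) = log(x - 2) - 3*log(x + 1).
Then F(5) - F(4) = (-log(72)) - (-3*log(5) + log(2)) = -4*log(2) - 2*log(3) + 3*log(5).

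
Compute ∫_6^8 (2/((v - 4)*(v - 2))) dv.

Factor the denominator: v**2 - 6*v + 8 = (v - 2)(v - 4).
Partial fractions: 2/((v - 4)*(v - 2)) = -1/(v - 2) + 1/(v - 4).
An antiderivative is F(v) = log(v - 4) - log(v - 2).
Then F(8) - F(6) = (log(2/3)) - (-log(2)) = log(4/3).

log(4/3)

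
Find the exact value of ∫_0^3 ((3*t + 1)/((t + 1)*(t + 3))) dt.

Factor the denominator: t**2 + 4*t + 3 = (t + 3)(t + 1).
Partial fractions: (3*t + 1)/((t + 1)*(t + 3)) = 4/(t + 3) - 1/(t + 1).
An antiderivative is F(t) = -log(t + 1) + 4*log(t + 3).
Then F(3) - F(0) = (2*log(2) + 4*log(3)) - (log(81)) = log(4).

log(4)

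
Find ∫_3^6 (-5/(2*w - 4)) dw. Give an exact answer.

-log(32)

An antiderivative is F(w) = -5*log(2*w - 4)/2.
Then F(6) - F(3) = (-15*log(2)/2) - (-5*log(2)/2) = -log(32).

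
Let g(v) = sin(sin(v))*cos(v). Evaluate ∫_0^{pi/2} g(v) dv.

1 - cos(1)

Let u = sin(v), so du = cos(v) dv. When v = 0, u = 0; when v = pi/2, u = 1.
The integral becomes ∫ sin(u) du from 0 to 1, with antiderivative -cos(u).
Back in v: F(v) = -cos(sin(v)).
Then F(pi/2) - F(0) = (-cos(1)) - (-1) = 1 - cos(1).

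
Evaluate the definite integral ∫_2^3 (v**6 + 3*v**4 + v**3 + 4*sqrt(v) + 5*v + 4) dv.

-16*sqrt(2)/3 + 8*sqrt(3) + 63489/140

By the power rule, an antiderivative is F(v) = v**7/7 + 3*v**5/5 + v**4/4 + 8*v**(3/2)/3 + 5*v**2/2 + 4*v.
Then F(3) - F(2) = (8*sqrt(3) + 71817/140) - (16*sqrt(2)/3 + 2082/35) = -16*sqrt(2)/3 + 8*sqrt(3) + 63489/140.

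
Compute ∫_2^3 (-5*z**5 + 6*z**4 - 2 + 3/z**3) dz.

-36331/120

By the power rule, an antiderivative is F(z) = -5*z**6/6 + 6*z**5/5 - 2*z - 3/(2*z**2).
Then F(3) - F(2) = (-4831/15) - (-2317/120) = -36331/120.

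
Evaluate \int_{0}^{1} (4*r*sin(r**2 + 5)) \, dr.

Let u = r**2 + 5, so du = 2*r dr. When r = 0, u = 5; when r = 1, u = 6.
The integral becomes 2·∫ sin(u) du from 5 to 6, with antiderivative -2*cos(u).
Back in r: F(r) = -2*cos(r**2 + 5).
Then F(1) - F(0) = (-2*cos(6)) - (-2*cos(5)) = -2*cos(6) + 2*cos(5).

-2*cos(6) + 2*cos(5)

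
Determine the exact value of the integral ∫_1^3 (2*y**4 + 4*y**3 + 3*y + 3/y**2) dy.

By the power rule, an antiderivative is F(y) = 2*y**5/5 + y**4 + 3*y**2/2 - 3/y.
Then F(3) - F(1) = (1907/10) - (-1/10) = 954/5.

954/5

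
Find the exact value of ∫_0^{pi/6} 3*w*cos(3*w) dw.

-1/3 + pi/6

Integrate by parts once (u = w, dv = 3*cos(3*w) dw).
An antiderivative is F(w) = w*sin(3*w) + cos(3*w)/3.
Then F(pi/6) - F(0) = (pi/6) - (1/3) = -1/3 + pi/6.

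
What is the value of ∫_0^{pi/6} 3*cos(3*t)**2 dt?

Use the identity cos^2(3*t) = (1 + cos(6*t))/2.
An antiderivative is F(t) = 3*t/2 + sin(6*t)/4.
Then F(pi/6) - F(0) = (pi/4) - (0) = pi/4.

pi/4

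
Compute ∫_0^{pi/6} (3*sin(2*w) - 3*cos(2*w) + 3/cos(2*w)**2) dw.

3/4 + 3*sqrt(3)/4

An antiderivative is F(w) = -3*sin(2*w)/2 - 3*cos(2*w)/2 + 3*tan(2*w)/2.
Then F(pi/6) - F(0) = (-3/4 + 3*sqrt(3)/4) - (-3/2) = 3/4 + 3*sqrt(3)/4.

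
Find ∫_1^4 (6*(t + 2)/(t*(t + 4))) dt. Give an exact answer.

-3*log(5) + 15*log(2)

Factor the denominator: t**2 + 4*t = (t + 4)t.
Partial fractions: 6*(t + 2)/(t*(t + 4)) = 3/(t + 4) + 3/t.
An antiderivative is F(t) = 3*log(t) + 3*log(t + 4).
Then F(4) - F(1) = (15*log(2)) - (3*log(5)) = -3*log(5) + 15*log(2).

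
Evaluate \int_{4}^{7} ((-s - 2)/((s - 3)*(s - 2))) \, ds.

-14*log(2) + 4*log(5)

Factor the denominator: s**2 - 5*s + 6 = (s - 2)(s - 3).
Partial fractions: (-s - 2)/((s - 3)*(s - 2)) = 4/(s - 2) - 5/(s - 3).
An antiderivative is F(s) = -5*log(s - 3) + 4*log(s - 2).
Then F(7) - F(4) = (-10*log(2) + 4*log(5)) - (log(16)) = -14*log(2) + 4*log(5).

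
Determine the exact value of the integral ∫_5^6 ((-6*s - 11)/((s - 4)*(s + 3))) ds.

-log(36)

Factor the denominator: s**2 - s - 12 = (s + 3)(s - 4).
Partial fractions: (-6*s - 11)/((s - 4)*(s + 3)) = -1/(s + 3) - 5/(s - 4).
An antiderivative is F(s) = -5*log(s - 4) - log(s + 3).
Then F(6) - F(5) = (-5*log(2) - 2*log(3)) - (-log(8)) = -log(36).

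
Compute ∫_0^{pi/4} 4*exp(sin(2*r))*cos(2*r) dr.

-2 + 2*E

Let u = sin(2*r), so du = 2*cos(2*r) dr. When r = 0, u = 0; when r = pi/4, u = 1.
The integral becomes 2·∫ exp(u) du from 0 to 1, with antiderivative 2*exp(u).
Back in r: F(r) = 2*exp(sin(2*r)).
Then F(pi/4) - F(0) = (2*E) - (2) = -2 + 2*E.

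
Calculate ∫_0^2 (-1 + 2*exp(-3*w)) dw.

-4/3 - 2*exp(-6)/3

An antiderivative is F(w) = -w - 2*exp(-3*w)/3.
Then F(2) - F(0) = (-2 - 2*exp(-6)/3) - (-2/3) = -4/3 - 2*exp(-6)/3.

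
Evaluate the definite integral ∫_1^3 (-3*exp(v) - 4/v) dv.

An antiderivative is F(v) = -3*exp(v) - 4*log(v).
Then F(3) - F(1) = (-3*exp(3) - log(81)) - (-3*exp(1)) = -3*exp(3) - log(81) + 3*exp(1).

-3*exp(3) - log(81) + 3*exp(1)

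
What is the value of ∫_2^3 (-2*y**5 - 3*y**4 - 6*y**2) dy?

-5794/15

By the power rule, an antiderivative is F(y) = -y**6/3 - 3*y**5/5 - 2*y**3.
Then F(3) - F(2) = (-2214/5) - (-848/15) = -5794/15.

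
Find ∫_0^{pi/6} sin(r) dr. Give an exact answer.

1 - sqrt(3)/2

An antiderivative is F(r) = -cos(r).
Then F(pi/6) - F(0) = (-sqrt(3)/2) - (-1) = 1 - sqrt(3)/2.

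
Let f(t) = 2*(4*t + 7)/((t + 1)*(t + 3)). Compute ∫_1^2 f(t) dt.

-13*log(2) + 3*log(3) + 5*log(5)

Factor the denominator: t**2 + 4*t + 3 = (t + 3)(t + 1).
Partial fractions: 2*(4*t + 7)/((t + 1)*(t + 3)) = 5/(t + 3) + 3/(t + 1).
An antiderivative is F(t) = 3*log(t + 1) + 5*log(t + 3).
Then F(2) - F(1) = (3*log(3) + 5*log(5)) - (13*log(2)) = -13*log(2) + 3*log(3) + 5*log(5).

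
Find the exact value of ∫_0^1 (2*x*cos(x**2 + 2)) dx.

-sin(2) + sin(3)

Let u = x**2 + 2, so du = 2*x dx. When x = 0, u = 2; when x = 1, u = 3.
The integral becomes ∫ cos(u) du from 2 to 3, with antiderivative sin(u).
Back in x: F(x) = sin(x**2 + 2).
Then F(1) - F(0) = (sin(3)) - (sin(2)) = -sin(2) + sin(3).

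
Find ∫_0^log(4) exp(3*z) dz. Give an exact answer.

Let u = exp(z), so du = exp(z) dz. When z = 0, u = 1; when z = log(4), u = 4.
The integral becomes ∫ u**2 du from 1 to 4, with antiderivative u**3/3.
Back in z: F(z) = exp(3*z)/3.
Then F(log(4)) - F(0) = (64/3) - (1/3) = 21.

21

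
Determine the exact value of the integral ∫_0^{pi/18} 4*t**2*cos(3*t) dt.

-4/27 + pi**2/486 + 2*sqrt(3)*pi/81

Integrate by parts twice (u = t^2, dv = 4*cos(3*t) dt).
An antiderivative is F(t) = 4*t**2*sin(3*t)/3 + 8*t*cos(3*t)/9 - 8*sin(3*t)/27.
Then F(pi/18) - F(0) = (-4/27 + pi**2/486 + 2*sqrt(3)*pi/81) - (0) = -4/27 + pi**2/486 + 2*sqrt(3)*pi/81.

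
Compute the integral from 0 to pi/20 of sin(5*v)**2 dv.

Use the identity sin^2(5*v) = (1 - cos(10*v))/2.
An antiderivative is F(v) = v/2 - sin(10*v)/20.
Then F(pi/20) - F(0) = (-1/20 + pi/40) - (0) = -1/20 + pi/40.

-1/20 + pi/40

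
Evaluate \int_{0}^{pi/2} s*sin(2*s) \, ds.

Integrate by parts once (u = s, dv = sin(2*s) ds).
An antiderivative is F(s) = -s*cos(2*s)/2 + sin(2*s)/4.
Then F(pi/2) - F(0) = (pi/4) - (0) = pi/4.

pi/4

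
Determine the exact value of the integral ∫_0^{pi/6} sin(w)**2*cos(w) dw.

Let u = sin(w), so du = cos(w) dw. When w = 0, u = 0; when w = pi/6, u = 1/2.
The integral becomes ∫ u**2 du from 0 to 1/2, with antiderivative u**3/3.
Back in w: F(w) = sin(w)**3/3.
Then F(pi/6) - F(0) = (1/24) - (0) = 1/24.

1/24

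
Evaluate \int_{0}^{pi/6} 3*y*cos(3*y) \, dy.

Integrate by parts once (u = y, dv = 3*cos(3*y) dy).
An antiderivative is F(y) = y*sin(3*y) + cos(3*y)/3.
Then F(pi/6) - F(0) = (pi/6) - (1/3) = -1/3 + pi/6.

-1/3 + pi/6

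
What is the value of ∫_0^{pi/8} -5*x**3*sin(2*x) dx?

Integrate by parts 3 times (u = x^3, dv = -5*sin(2*x) dx).
An antiderivative is F(x) = 5*x**3*cos(2*x)/2 - 15*x**2*sin(2*x)/4 - 15*x*cos(2*x)/4 + 15*sin(2*x)/8.
Then F(pi/8) - F(0) = (5*sqrt(2)*(-96*pi - 12*pi**2 + pi**3 + 384)/2048) - (0) = 5*sqrt(2)*(-96*pi - 12*pi**2 + pi**3 + 384)/2048.

5*sqrt(2)*(-96*pi - 12*pi**2 + pi**3 + 384)/2048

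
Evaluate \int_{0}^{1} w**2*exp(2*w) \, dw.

-1/4 + exp(2)/4

Integrate by parts twice (u = w^2, dv = exp(2*w) dw).
An antiderivative is F(w) = (2*w**2 - 2*w + 1)*exp(2*w)/4.
Then F(1) - F(0) = (exp(2)/4) - (1/4) = -1/4 + exp(2)/4.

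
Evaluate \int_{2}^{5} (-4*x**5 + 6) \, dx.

By the power rule, an antiderivative is F(x) = -2*x**6/3 + 6*x.
Then F(5) - F(2) = (-31160/3) - (-92/3) = -10356.

-10356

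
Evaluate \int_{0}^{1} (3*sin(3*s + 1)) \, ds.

cos(1) - cos(4)

Let u = 3*s + 1, so du = 3 ds. When s = 0, u = 1; when s = 1, u = 4.
The integral becomes ∫ sin(u) du from 1 to 4, with antiderivative -cos(u).
Back in s: F(s) = -cos(3*s + 1).
Then F(1) - F(0) = (-cos(4)) - (-cos(1)) = cos(1) - cos(4).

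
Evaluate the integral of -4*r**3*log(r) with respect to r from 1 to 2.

Integrate by parts once (u = ln r, dv = -4*r**3 dr).
An antiderivative is F(r) = -r**4*(4*log(r) - 1)/4.
Then F(2) - F(1) = (4 - 16*log(2)) - (1/4) = 15/4 - 16*log(2).

15/4 - 16*log(2)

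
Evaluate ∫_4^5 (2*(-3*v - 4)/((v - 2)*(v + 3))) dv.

-4*log(3) - 2*log(2) + 2*log(7)

Factor the denominator: v**2 + v - 6 = (v + 3)(v - 2).
Partial fractions: 2*(-3*v - 4)/((v - 2)*(v + 3)) = -2/(v + 3) - 4/(v - 2).
An antiderivative is F(v) = -4*log(v - 2) - 2*log(v + 3).
Then F(5) - F(4) = (-4*log(3) - 6*log(2)) - (-2*log(7) - 4*log(2)) = -4*log(3) - 2*log(2) + 2*log(7).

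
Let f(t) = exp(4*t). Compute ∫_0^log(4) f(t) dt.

Let u = exp(t), so du = exp(t) dt. When t = 0, u = 1; when t = log(4), u = 4.
The integral becomes ∫ u**3 du from 1 to 4, with antiderivative u**4/4.
Back in t: F(t) = exp(4*t)/4.
Then F(log(4)) - F(0) = (64) - (1/4) = 255/4.

255/4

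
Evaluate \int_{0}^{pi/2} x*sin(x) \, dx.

1

Integrate by parts once (u = x, dv = sin(x) dx).
An antiderivative is F(x) = -x*cos(x) + sin(x).
Then F(pi/2) - F(0) = (1) - (0) = 1.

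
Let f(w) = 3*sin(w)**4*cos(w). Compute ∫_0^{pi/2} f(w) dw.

Let u = sin(w), so du = cos(w) dw. When w = 0, u = 0; when w = pi/2, u = 1.
The integral becomes 3·∫ u**4 du from 0 to 1, with antiderivative 3*u**5/5.
Back in w: F(w) = 3*sin(w)**5/5.
Then F(pi/2) - F(0) = (3/5) - (0) = 3/5.

3/5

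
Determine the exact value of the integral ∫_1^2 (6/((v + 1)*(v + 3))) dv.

Factor the denominator: v**2 + 4*v + 3 = (v + 3)(v + 1).
Partial fractions: 6/((v + 1)*(v + 3)) = -3/(v + 3) + 3/(v + 1).
An antiderivative is F(v) = 3*log(v + 1) - 3*log(v + 3).
Then F(2) - F(1) = (-3*log(5) + 3*log(3)) - (-log(8)) = -3*log(5) + 3*log(2) + 3*log(3).

-3*log(5) + 3*log(2) + 3*log(3)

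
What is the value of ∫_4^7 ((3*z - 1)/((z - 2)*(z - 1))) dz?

-7*log(2) + 5*log(5)

Factor the denominator: z**2 - 3*z + 2 = (z - 1)(z - 2).
Partial fractions: (3*z - 1)/((z - 2)*(z - 1)) = -2/(z - 1) + 5/(z - 2).
An antiderivative is F(z) = 5*log(z - 2) - 2*log(z - 1).
Then F(7) - F(4) = (-2*log(3) - 2*log(2) + 5*log(5)) - (log(32/9)) = -7*log(2) + 5*log(5).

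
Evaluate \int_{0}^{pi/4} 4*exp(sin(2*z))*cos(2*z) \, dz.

Let u = sin(2*z), so du = 2*cos(2*z) dz. When z = 0, u = 0; when z = pi/4, u = 1.
The integral becomes 2·∫ exp(u) du from 0 to 1, with antiderivative 2*exp(u).
Back in z: F(z) = 2*exp(sin(2*z)).
Then F(pi/4) - F(0) = (2*E) - (2) = -2 + 2*E.

-2 + 2*E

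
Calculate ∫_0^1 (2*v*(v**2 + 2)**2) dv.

19/3

Let u = v**2 + 2, so du = 2*v dv. When v = 0, u = 2; when v = 1, u = 3.
The integral becomes ∫ u**2 du from 2 to 3, with antiderivative u**3/3.
Back in v: F(v) = (v**2 + 2)**3/3.
Then F(1) - F(0) = (9) - (8/3) = 19/3.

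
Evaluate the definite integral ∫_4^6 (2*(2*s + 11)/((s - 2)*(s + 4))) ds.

Factor the denominator: s**2 + 2*s - 8 = (s + 4)(s - 2).
Partial fractions: 2*(2*s + 11)/((s - 2)*(s + 4)) = -1/(s + 4) + 5/(s - 2).
An antiderivative is F(s) = 5*log(s - 2) - log(s + 4).
Then F(6) - F(4) = (-log(5) + 9*log(2)) - (log(4)) = -log(5) + 7*log(2).

-log(5) + 7*log(2)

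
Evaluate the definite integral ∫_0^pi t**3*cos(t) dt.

12 - 3*pi**2

Integrate by parts 3 times (u = t^3, dv = cos(t) dt).
An antiderivative is F(t) = t**3*sin(t) + 3*t**2*cos(t) - 6*t*sin(t) - 6*cos(t).
Then F(pi) - F(0) = (6 - 3*pi**2) - (-6) = 12 - 3*pi**2.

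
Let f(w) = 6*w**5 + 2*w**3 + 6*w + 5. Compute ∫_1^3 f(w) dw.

By the power rule, an antiderivative is F(w) = w**6 + w**4/2 + 3*w**2 + 5*w.
Then F(3) - F(1) = (1623/2) - (19/2) = 802.

802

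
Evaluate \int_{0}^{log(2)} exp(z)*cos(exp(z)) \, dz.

-sin(1) + sin(2)

Let u = exp(z), so du = exp(z) dz. When z = 0, u = 1; when z = log(2), u = 2.
The integral becomes ∫ cos(u) du from 1 to 2, with antiderivative sin(u).
Back in z: F(z) = sin(exp(z)).
Then F(log(2)) - F(0) = (sin(2)) - (sin(1)) = -sin(1) + sin(2).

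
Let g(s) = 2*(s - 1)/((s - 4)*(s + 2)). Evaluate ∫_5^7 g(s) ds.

Factor the denominator: s**2 - 2*s - 8 = (s + 2)(s - 4).
Partial fractions: 2*(s - 1)/((s - 4)*(s + 2)) = 1/(s + 2) + 1/(s - 4).
An antiderivative is F(s) = log(s - 4) + log(s + 2).
Then F(7) - F(5) = (log(27)) - (log(7)) = log(27/7).

log(27/7)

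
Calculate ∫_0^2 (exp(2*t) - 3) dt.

-13/2 + exp(4)/2

An antiderivative is F(t) = exp(2*t)/2 - 3*t.
Then F(2) - F(0) = (-6 + exp(4)/2) - (1/2) = -13/2 + exp(4)/2.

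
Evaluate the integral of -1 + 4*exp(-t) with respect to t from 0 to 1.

3 - 4*exp(-1)

An antiderivative is F(t) = -t - 4*exp(-t).
Then F(1) - F(0) = (-4*exp(-1) - 1) - (-4) = 3 - 4*exp(-1).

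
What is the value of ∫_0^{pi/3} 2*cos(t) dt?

sqrt(3)

An antiderivative is F(t) = 2*sin(t).
Then F(pi/3) - F(0) = (sqrt(3)) - (0) = sqrt(3).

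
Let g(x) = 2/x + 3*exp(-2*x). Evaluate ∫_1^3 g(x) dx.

-3*exp(-6)/2 + 3*exp(-2)/2 + 2*log(3)

An antiderivative is F(x) = 2*log(x) - 3*exp(-2*x)/2.
Then F(3) - F(1) = (-3*exp(-6)/2 + 2*log(3)) - (-3*exp(-2)/2) = -3*exp(-6)/2 + 3*exp(-2)/2 + 2*log(3).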